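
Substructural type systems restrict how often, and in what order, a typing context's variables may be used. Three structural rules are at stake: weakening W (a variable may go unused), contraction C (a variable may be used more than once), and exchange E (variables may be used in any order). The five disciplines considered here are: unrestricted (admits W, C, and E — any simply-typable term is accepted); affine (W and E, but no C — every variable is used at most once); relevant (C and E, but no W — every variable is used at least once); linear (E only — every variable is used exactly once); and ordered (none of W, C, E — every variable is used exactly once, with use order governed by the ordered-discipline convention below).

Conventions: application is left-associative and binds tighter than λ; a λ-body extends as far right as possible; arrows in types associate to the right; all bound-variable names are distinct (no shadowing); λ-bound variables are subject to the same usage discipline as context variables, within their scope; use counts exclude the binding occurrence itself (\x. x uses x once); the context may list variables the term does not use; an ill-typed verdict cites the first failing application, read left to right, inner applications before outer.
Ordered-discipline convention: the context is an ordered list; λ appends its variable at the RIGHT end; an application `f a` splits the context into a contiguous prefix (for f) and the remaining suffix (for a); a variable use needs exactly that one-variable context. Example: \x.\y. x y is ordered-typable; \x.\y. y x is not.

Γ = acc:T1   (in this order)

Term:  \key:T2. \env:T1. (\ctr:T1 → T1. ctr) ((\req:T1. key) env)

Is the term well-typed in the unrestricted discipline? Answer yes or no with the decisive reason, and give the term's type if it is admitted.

no — not simply typable
usage: acc: 0, key (λ-bound): 1, env (λ-bound): 1, ctr (λ-bound): 1, req (λ-bound): 0
left-to-right use order: ctr, key, env
typing: ill-typed: an argument T2 mismatches the expected T1 → T1
per-discipline verdicts: ordered ✗, linear ✗, affine ✗, relevant ✗, unrestricted ✗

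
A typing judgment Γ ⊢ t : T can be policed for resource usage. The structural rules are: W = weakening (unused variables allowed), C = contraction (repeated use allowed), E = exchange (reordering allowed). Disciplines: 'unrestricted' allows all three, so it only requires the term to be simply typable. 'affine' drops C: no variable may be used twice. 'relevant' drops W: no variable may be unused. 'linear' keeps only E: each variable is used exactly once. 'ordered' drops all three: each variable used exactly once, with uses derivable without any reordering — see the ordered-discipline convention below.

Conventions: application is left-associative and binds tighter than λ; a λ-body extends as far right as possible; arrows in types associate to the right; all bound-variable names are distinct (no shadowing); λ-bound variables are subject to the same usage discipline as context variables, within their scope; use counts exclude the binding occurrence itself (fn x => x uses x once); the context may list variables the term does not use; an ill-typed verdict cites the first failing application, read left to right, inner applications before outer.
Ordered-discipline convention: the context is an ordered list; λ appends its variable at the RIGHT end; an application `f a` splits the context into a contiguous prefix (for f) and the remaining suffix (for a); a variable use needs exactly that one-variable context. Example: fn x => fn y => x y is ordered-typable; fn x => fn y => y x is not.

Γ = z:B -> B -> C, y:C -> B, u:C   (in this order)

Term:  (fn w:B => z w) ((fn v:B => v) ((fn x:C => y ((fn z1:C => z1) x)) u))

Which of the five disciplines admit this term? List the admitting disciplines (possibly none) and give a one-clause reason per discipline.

admitted by: ordered, linear, affine, relevant, unrestricted
variable uses: z=1; y=1; u=1; w (bound)=1; v (bound)=1; x (bound)=1; z1 (bound)=1
use order (left to right): z, w, v, y, z1, x, u
typing: well-typed at B -> C
ordered: ✓, z, y, u, w, v, x, z1 once each; derivable with no W/C/E
linear: ✓, single use per variable (z, y, u, w, v, x, z1)
affine: ✓, z, y, u, w, v, x, z1: no repeats, contraction unneeded
relevant: ✓, z, y, u, w, v, x, z1: all used, weakening unneeded
unrestricted: ✓, simply typable at B -> C; W, C, E all held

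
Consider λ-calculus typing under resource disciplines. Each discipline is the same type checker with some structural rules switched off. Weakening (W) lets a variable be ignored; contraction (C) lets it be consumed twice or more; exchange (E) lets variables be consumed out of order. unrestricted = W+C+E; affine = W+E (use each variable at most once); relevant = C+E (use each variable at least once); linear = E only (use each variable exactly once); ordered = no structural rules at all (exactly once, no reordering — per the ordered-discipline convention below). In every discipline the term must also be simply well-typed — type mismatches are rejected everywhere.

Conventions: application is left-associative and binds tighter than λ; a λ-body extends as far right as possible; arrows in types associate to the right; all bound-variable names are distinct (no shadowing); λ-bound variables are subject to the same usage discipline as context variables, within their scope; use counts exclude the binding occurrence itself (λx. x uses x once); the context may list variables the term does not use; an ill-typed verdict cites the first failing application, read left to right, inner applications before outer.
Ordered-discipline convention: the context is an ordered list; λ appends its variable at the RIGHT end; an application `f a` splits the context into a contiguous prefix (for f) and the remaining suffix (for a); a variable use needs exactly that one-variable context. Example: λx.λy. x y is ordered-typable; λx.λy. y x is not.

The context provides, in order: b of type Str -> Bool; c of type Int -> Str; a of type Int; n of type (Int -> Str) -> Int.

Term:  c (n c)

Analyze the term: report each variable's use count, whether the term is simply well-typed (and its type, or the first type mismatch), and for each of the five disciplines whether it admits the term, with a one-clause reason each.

usage: b: 0; c: 2; a: 0; n: 1
use order (left to right): c, n, c
typing: the term checks, with type Str
ordered ✗ (uses contraction: c ×2; b, a never used (weakening))
linear ✗ (uses contraction: c ×2; b, a never used (weakening))
affine ✗ (uses contraction: c ×2)
relevant ✗ (b, a never used (weakening))
unrestricted ✓ (well-typed at Str; no restrictions here)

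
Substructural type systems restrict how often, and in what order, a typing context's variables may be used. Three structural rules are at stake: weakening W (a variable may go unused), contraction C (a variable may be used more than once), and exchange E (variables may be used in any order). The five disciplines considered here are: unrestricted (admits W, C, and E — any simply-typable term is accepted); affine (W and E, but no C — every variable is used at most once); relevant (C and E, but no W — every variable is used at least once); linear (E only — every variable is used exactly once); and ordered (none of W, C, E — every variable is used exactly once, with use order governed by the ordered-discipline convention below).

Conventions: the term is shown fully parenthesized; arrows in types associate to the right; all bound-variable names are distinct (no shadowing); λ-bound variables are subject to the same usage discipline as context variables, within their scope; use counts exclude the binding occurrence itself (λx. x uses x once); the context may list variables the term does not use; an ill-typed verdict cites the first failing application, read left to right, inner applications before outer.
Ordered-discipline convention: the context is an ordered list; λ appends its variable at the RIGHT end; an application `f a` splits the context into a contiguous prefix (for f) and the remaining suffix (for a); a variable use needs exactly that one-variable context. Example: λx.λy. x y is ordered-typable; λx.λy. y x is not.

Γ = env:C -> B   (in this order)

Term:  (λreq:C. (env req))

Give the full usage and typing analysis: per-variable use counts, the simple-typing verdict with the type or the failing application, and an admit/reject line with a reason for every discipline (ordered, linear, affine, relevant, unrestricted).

use counts: env ×1, req (λ-bound) ×1
order of uses: env, req
typing: well-typed at C -> B
ordered: ✓ — env, req once each; derivable with no W/C/E
linear: ✓ — single use per variable (env, req)
affine: ✓ — none of env, req used more than once
relevant: ✓ — none of env, req goes unused
unrestricted: ✓ — typability at C -> B is all that's needed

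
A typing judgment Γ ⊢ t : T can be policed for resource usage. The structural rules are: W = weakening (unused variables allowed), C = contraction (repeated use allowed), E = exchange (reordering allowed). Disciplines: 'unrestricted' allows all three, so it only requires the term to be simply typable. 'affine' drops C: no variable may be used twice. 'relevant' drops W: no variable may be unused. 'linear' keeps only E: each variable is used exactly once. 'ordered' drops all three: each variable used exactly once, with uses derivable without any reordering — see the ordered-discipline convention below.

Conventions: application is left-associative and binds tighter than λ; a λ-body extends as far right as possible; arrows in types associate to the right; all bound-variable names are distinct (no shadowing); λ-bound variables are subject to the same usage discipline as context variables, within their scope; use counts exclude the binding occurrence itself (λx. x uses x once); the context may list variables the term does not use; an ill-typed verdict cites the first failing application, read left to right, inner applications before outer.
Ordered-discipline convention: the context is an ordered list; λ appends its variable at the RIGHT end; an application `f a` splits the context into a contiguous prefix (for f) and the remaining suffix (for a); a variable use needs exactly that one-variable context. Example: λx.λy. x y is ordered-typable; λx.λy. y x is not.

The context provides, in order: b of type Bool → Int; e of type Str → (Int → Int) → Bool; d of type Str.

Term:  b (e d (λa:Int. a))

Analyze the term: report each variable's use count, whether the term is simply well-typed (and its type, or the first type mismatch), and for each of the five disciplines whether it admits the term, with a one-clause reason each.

usage: b: 1×, e: 1×, d: 1×, a [bound]: 1×
use order (left to right): b, e, d, a
typing: the term checks, with type Int
ordered ✓ (b, e, d, a once each; derivable with no W/C/E)
linear ✓ (exactly-once usage across b, e, d, a)
affine ✓ (b, e, d, a: no repeats, contraction unneeded)
relevant ✓ (at least one use each (b, e, d, a))
unrestricted ✓ (simply typable at Int; W, C, E all held)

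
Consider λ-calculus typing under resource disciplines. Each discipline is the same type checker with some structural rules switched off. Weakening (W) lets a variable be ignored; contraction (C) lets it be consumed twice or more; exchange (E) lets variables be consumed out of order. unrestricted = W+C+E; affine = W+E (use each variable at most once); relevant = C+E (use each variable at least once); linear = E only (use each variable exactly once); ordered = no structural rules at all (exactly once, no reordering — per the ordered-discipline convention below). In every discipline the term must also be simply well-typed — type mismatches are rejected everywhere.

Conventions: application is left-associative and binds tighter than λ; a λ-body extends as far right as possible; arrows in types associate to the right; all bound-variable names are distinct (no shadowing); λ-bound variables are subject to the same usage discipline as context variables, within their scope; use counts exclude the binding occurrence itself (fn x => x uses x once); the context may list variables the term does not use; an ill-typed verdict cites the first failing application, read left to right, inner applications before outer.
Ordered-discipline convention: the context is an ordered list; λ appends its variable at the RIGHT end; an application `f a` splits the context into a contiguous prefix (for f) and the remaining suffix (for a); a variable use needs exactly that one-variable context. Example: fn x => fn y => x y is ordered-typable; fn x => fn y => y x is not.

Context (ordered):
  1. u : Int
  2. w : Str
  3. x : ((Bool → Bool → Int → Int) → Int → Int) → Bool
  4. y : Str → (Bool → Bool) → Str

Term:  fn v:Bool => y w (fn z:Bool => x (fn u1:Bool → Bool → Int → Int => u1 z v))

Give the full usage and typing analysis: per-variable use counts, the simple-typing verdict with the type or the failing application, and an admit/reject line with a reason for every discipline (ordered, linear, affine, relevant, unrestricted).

counts: u: 0×; w: 1×; x: 1×; y: 1×; v [bound]: 1×; z [bound]: 1×; u1 [bound]: 1×
left-to-right use order: y, w, x, u1, z, v
typing: well-typed at Bool → Str
ordered ✗ (u never used (weakening))
linear ✗ (u never used (weakening))
affine ✓ (no duplicate uses among u, w, x, y, v, z, u1)
relevant ✗ (u never used (weakening))
unrestricted ✓ (simply typable at Bool → Str; W, C, E all held)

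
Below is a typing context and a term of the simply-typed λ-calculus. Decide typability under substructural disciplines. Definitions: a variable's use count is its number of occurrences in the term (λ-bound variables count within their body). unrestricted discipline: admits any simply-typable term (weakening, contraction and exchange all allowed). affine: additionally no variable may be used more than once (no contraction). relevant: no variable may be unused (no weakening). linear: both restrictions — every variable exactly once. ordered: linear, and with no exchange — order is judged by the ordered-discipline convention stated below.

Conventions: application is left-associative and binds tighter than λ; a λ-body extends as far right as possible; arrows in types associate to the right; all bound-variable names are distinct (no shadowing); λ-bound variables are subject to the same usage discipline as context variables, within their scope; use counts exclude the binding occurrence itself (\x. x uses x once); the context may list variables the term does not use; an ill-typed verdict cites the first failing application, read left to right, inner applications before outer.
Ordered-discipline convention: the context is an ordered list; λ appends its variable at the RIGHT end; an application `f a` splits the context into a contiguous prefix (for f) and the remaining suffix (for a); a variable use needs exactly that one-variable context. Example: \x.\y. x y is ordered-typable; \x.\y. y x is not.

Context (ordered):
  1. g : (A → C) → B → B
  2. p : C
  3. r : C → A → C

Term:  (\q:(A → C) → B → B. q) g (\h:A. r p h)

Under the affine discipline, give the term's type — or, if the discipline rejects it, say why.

term : B → B
usage: g=1; p=1; r=1; q (λ-bound)=1; h (λ-bound)=1
use order (left to right): q, g, r, p, h
typing: well-typed — term : B → B
summary: ordered ✗ · linear ✓ · affine ✓ · relevant ✓ · unrestricted ✓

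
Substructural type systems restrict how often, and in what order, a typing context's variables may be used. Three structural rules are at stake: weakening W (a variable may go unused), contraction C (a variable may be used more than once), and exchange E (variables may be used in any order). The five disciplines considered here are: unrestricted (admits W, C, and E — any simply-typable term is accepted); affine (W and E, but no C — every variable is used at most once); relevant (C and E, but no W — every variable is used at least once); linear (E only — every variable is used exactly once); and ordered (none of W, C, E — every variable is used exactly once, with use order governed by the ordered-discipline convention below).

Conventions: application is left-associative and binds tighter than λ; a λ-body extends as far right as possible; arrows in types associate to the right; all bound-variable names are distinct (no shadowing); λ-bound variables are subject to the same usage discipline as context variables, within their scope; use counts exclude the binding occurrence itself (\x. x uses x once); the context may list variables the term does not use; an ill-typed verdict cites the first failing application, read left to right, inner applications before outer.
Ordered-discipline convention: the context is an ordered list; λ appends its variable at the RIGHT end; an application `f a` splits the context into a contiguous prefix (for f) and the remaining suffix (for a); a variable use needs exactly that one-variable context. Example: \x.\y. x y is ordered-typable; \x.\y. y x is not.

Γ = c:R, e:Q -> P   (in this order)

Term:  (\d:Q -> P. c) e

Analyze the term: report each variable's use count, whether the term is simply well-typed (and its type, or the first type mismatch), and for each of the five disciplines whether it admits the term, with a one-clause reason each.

counts: c: 1×; e: 1×; d [bound]: 0×
uses in reading order: c, e
typing: well-typed — term : R
ordered: ✗, d never used (weakening)
linear: ✗, d never used (weakening)
affine: ✓, no duplicate uses among c, e, d
relevant: ✗, d never used (weakening)
unrestricted: ✓, type-checks (R) and nothing is barred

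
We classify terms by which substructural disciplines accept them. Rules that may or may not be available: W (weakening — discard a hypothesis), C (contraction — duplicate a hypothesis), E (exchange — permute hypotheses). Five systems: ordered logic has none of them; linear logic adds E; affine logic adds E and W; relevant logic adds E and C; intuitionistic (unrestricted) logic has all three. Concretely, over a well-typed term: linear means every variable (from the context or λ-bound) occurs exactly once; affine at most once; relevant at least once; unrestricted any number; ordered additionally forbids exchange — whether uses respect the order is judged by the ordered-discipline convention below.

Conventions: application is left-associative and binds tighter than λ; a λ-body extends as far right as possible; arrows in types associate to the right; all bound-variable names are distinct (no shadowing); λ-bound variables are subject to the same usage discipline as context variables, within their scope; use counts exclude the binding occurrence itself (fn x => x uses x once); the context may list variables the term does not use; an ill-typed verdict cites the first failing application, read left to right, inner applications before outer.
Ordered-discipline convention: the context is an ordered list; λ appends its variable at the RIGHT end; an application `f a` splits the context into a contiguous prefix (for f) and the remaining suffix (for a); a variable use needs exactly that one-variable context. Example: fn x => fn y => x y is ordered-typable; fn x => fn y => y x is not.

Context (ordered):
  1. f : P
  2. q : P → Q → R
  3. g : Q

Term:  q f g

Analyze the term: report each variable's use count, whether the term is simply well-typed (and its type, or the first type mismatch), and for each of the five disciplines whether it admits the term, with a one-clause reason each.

usage: f ×1, q ×1, g ×1
use order (left to right): q, f, g
typing: the term checks, with type R
ordered ✗ (no ordered split (uses run q, f, g))
linear ✓ (single use per variable (f, q, g))
affine ✓ (none of f, q, g used more than once)
relevant ✓ (every one of f, q, g appears)
unrestricted ✓ (typability at R is all that's needed)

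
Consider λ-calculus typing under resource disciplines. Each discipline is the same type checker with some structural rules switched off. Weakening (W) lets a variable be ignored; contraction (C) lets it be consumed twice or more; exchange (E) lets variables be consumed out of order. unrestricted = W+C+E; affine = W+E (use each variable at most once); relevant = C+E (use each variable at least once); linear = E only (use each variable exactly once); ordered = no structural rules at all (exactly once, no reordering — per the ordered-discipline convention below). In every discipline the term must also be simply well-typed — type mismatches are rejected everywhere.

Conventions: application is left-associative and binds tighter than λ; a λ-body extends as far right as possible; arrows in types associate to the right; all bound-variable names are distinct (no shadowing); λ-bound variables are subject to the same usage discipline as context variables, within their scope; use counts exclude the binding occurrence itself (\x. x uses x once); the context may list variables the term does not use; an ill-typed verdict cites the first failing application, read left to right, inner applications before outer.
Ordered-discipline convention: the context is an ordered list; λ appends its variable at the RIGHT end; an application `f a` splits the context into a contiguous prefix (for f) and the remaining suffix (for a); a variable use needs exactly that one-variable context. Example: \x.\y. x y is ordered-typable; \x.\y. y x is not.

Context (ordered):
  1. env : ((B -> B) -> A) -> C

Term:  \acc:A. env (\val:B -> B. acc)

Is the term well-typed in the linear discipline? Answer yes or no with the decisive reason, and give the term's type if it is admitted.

no — val left unused
usage: env: 1, acc (bound): 1, val (bound): 0
left-to-right use order: env, acc
typing: well-typed at A -> C
across the five disciplines: ordered ✗, linear ✗, affine ✓, relevant ✗, unrestricted ✓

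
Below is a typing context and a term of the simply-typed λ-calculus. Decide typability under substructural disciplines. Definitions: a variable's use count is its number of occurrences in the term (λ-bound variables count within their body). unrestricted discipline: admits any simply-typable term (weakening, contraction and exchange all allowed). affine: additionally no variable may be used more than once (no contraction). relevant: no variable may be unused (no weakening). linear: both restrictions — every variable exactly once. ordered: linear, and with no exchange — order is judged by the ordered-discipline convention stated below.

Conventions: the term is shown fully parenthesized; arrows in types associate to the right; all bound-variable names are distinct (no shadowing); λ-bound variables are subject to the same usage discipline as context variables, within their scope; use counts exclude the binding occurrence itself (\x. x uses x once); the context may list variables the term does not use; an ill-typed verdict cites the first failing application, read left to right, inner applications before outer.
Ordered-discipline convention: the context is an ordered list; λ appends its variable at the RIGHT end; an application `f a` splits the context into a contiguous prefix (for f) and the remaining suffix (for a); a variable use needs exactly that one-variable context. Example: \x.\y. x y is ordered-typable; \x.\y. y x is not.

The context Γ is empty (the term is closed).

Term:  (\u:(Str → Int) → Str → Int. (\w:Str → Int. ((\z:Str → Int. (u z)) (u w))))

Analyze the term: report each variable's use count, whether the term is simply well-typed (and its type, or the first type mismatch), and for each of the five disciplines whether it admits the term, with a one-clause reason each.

variable uses: u (bound) ×2, w (bound) ×1, z (bound) ×1
order of uses: u, z, u, w
typing: the term checks, with type ((Str → Int) → Str → Int) → (Str → Int) → Str → Int
ordered: ✗ — needs contraction — u ×2
linear: ✗ — needs contraction — u ×2
affine: ✗ — needs contraction — u ×2
relevant: ✓ — every one of u, w, z appears
unrestricted: ✓ — simply typable at ((Str → Int) → Str → Int) → (Str → Int) → Str → Int; W, C, E all held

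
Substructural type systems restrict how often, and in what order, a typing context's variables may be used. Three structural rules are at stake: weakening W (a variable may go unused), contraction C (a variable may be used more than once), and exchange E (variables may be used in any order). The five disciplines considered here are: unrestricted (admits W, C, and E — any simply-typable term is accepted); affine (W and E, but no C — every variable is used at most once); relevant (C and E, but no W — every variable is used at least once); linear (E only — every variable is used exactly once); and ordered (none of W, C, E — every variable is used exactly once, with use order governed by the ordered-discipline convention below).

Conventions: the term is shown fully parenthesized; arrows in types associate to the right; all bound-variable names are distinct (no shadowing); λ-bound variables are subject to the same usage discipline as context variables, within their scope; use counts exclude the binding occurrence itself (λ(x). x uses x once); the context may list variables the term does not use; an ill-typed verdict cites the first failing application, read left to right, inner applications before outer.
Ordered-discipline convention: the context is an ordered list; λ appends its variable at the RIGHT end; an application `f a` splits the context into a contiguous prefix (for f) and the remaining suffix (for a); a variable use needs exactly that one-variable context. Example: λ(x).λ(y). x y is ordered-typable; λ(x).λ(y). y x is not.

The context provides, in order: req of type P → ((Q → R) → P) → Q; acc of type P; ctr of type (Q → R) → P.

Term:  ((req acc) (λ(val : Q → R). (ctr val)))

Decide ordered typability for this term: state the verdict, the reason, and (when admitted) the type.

yes — req, acc, ctr, val once each; derivable with no W/C/E; term : Q
variable uses: req ×1; acc ×1; ctr ×1; val (λ-bound) ×1
left-to-right use order: req, acc, ctr, val
typing: well-typed at Q
per-discipline verdicts: ordered ✓, linear ✓, affine ✓, relevant ✓, unrestricted ✓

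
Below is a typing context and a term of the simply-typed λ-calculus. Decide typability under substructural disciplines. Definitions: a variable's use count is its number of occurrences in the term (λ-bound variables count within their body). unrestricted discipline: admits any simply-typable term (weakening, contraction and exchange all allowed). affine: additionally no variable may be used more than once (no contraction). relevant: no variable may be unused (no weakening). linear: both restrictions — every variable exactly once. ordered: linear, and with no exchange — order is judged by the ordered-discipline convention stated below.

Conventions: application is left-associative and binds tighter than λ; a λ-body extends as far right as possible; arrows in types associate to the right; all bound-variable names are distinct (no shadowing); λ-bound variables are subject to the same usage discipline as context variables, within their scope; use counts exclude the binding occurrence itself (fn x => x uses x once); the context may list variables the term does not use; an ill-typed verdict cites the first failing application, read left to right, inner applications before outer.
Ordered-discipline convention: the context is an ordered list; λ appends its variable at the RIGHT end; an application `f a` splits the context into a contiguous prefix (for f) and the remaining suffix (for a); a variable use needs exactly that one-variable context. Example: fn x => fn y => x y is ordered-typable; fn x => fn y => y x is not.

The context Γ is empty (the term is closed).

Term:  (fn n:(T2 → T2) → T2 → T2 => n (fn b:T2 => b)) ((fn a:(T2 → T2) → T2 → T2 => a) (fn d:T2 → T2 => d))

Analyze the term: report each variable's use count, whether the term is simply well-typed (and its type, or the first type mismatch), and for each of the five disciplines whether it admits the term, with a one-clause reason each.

variable uses: n (λ-bound): 1×, b (λ-bound): 1×, a (λ-bound): 1×, d (λ-bound): 1×
use order (left to right): n, b, a, d
typing: ✓ — T2 → T2
ordered ✓ (n, b, a, d: once each, no exchange needed)
linear ✓ (n, b, a, d: one use apiece)
affine ✓ (at most one use each (n, b, a, d))
relevant ✓ (n, b, a, d: all used, weakening unneeded)
unrestricted ✓ (simply typable at T2 → T2; W, C, E all held)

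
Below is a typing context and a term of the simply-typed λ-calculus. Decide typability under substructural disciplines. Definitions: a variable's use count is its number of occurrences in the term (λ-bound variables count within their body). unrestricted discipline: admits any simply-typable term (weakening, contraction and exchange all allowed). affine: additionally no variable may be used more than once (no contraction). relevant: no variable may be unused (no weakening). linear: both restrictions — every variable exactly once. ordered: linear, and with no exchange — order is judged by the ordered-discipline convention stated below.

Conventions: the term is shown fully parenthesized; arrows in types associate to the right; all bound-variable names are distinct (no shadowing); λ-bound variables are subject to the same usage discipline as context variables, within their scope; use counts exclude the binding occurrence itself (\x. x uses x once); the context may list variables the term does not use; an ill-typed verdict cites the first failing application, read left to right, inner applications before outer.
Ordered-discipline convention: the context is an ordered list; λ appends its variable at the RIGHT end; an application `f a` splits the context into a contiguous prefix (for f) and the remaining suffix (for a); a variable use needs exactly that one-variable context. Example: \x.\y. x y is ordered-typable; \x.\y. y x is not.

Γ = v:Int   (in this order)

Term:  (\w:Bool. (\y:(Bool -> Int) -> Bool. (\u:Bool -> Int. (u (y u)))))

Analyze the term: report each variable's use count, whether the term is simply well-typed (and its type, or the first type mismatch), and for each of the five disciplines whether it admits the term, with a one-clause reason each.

use counts: v ×0, w (bound) ×0, y (bound) ×1, u (bound) ×2
uses in reading order: u, y, u
typing: well-typed — term : Bool -> ((Bool -> Int) -> Bool) -> (Bool -> Int) -> Int
ordered: ✗, u ×2 used more than once (contraction); v, w left unused
linear: ✗, u ×2 used more than once (contraction); v, w left unused
affine: ✗, u ×2 used more than once (contraction)
relevant: ✗, v, w left unused
unrestricted: ✓, simply typable at Bool -> ((Bool -> Int) -> Bool) -> (Bool -> Int) -> Int; W, C, E all held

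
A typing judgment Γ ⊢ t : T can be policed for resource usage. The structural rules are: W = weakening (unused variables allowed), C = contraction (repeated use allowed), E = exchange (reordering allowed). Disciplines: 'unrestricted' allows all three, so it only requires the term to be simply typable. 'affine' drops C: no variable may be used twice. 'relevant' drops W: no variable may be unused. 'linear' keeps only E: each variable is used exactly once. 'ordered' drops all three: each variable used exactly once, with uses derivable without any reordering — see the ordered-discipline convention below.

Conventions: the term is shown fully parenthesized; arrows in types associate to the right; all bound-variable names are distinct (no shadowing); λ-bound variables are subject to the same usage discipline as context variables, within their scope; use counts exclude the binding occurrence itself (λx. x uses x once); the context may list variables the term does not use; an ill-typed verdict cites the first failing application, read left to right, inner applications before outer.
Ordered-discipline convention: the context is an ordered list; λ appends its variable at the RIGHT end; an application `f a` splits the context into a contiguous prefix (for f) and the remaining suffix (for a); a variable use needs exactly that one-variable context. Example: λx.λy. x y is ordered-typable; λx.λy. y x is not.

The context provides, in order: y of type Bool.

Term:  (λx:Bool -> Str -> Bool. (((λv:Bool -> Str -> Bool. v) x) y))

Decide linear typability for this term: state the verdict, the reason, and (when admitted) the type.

yes — each of y, x, v used exactly once; term : (Bool -> Str -> Bool) -> Str -> Bool
counts: y: 1×; x [bound]: 1×; v [bound]: 1×
order of uses: v, x, y
typing: ✓ — (Bool -> Str -> Bool) -> Str -> Bool
all disciplines: ordered ✗ | linear ✓ | affine ✓ | relevant ✓ | unrestricted ✓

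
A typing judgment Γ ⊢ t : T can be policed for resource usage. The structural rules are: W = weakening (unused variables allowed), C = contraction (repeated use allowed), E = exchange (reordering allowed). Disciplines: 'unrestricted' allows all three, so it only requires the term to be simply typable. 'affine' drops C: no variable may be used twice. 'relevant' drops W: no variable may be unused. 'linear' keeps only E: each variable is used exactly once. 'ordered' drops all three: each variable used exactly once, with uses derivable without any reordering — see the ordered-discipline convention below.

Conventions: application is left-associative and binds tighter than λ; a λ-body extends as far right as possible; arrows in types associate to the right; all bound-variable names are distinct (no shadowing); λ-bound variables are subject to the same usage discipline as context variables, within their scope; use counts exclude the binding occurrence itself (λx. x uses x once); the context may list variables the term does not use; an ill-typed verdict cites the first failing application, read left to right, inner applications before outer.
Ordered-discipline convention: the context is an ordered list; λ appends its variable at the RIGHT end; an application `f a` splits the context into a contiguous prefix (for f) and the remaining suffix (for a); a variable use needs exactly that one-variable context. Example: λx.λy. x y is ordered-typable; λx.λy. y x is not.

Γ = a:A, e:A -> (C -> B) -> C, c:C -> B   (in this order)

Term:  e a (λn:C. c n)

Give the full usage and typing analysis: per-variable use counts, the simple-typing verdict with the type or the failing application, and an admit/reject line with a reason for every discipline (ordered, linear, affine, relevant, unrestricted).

counts: a=1; e=1; c=1; n [bound]=1
uses in reading order: e, a, c, n
typing: the term checks, with type C
ordered: ✗ — use order e, a, c, n needs exchange
linear: ✓ — a, e, c, n: one use apiece
affine: ✓ — a, e, c, n: no repeats, contraction unneeded
relevant: ✓ — none of a, e, c, n goes unused
unrestricted: ✓ — typability at C is all that's needed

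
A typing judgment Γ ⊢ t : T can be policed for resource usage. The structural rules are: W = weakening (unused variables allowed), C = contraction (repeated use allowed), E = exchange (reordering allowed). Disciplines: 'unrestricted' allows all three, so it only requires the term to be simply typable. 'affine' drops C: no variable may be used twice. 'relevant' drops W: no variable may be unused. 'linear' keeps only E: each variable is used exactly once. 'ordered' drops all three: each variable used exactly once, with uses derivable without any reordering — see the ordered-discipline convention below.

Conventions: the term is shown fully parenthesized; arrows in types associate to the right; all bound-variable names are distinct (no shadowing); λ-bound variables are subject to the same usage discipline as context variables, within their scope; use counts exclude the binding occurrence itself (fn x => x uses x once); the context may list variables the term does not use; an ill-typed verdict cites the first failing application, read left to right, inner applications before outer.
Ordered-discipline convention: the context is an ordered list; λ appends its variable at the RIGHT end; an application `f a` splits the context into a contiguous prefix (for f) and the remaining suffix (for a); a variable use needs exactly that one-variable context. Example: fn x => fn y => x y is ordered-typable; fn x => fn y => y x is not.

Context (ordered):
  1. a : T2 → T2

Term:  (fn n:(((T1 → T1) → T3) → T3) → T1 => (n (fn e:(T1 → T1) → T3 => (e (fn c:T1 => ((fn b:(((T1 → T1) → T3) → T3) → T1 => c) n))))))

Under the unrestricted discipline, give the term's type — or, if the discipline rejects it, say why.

term : ((((T1 → T1) → T3) → T3) → T1) → T1
usage: a: 0; n (bound): 2; e (bound): 1; c (bound): 1; b (bound): 0
left-to-right use order: n, e, c, n
typing: well-typed at ((((T1 → T1) → T3) → T3) → T1) → T1
all disciplines: ordered ✗, linear ✗, affine ✗, relevant ✗, unrestricted ✓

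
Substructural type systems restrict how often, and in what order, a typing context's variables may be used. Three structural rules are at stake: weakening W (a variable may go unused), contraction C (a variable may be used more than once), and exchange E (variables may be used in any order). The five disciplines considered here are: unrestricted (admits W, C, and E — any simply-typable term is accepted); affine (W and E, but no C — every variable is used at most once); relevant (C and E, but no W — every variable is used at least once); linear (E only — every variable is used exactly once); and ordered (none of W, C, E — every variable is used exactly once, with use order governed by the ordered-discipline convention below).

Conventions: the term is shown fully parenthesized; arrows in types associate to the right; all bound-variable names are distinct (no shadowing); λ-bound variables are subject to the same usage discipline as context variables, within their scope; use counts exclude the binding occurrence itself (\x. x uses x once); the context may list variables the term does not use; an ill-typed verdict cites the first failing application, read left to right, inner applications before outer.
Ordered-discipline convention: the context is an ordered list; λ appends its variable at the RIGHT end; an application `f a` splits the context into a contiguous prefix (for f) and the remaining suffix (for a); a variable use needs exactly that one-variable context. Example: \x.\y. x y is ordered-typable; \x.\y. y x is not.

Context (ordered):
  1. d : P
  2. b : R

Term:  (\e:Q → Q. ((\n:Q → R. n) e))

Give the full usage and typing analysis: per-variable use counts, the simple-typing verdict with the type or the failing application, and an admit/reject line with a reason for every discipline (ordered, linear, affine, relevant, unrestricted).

use counts: d: 0×, b: 0×, e (λ-bound): 1×, n (λ-bound): 1×
order of uses: n, e
typing: ill-typed: an application expects Q → R but receives Q → Q
ordered: ✗, not simply typable
linear: ✗, fails simple typing
affine: ✗, a type mismatch blocks all five
relevant: ✗, the type mismatch rejects it
unrestricted: ✗, not simply typable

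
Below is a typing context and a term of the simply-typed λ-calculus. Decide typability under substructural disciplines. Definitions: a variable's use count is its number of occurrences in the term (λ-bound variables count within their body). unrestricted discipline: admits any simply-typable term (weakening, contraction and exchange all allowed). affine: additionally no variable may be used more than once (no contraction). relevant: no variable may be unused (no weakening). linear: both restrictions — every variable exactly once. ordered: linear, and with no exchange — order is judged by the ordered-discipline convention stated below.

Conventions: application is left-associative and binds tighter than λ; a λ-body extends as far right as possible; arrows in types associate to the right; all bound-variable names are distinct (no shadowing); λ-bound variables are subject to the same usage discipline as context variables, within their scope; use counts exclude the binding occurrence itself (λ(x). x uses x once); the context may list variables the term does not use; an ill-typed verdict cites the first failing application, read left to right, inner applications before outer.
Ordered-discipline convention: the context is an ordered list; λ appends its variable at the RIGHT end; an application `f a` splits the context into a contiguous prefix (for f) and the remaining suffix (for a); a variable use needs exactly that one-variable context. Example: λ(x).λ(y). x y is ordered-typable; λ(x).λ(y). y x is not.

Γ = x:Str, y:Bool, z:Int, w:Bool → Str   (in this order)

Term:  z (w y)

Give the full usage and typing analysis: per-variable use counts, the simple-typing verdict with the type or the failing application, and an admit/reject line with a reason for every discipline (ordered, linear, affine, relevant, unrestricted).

variable uses: x: 0×; y: 1×; z: 1×; w: 1×
uses in reading order: z, w, y
typing: ill-typed: non-arrow in function slot: Int
ordered ✗ (a type mismatch blocks all five)
linear ✗ (the type mismatch rejects it)
affine ✗ (not simply typable)
relevant ✗ (fails simple typing)
unrestricted ✗ (a type mismatch blocks all five)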